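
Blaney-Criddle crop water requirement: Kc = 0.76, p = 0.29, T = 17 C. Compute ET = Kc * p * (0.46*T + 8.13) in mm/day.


ET = Kc * p * (0.46*T + 8.13)
ET = 0.76 * 0.29 * (0.46*17 + 8.13)
ET = 0.76 * 0.29 * 15.9500

3.5154 mm/day


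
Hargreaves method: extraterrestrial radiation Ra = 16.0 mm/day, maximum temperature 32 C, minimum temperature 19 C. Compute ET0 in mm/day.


Tmean = (Tmax + Tmin)/2 = (32 + 19)/2 = 25.5
ET0 = 0.0023 * 16.0 * (25.5 + 17.8) * sqrt(32 - 19)
ET0 = 0.0023 * 16.0 * 43.3 * 3.605551

5.7452 mm/day


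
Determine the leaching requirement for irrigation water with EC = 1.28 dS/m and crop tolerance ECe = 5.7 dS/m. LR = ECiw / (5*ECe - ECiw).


LR = ECiw / (5*ECe - ECiw)
LR = 1.28 / (5*5.7 - 1.28)
LR = 1.28 / 27.2200

0.0470


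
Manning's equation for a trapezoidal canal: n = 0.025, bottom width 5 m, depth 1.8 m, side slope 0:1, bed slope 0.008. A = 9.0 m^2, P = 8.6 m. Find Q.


R = A/P = 9.0/8.6 = 1.046512
Q = (1/0.025) * 9.0 * 1.046512^(2/3) * 0.008^0.5

33.1902 m^3/s


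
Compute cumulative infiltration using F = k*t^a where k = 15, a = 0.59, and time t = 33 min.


F = k * t^a = 15 * 33^0.59
F = 15 * 7.869067

118.0360 mm


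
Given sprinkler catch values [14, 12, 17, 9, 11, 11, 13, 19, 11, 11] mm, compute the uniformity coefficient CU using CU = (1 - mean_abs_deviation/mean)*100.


mean = 12.800000 mm
MAD = 2.360000 mm
CU = (1 - 2.360000/12.800000)*100

81.5625 %


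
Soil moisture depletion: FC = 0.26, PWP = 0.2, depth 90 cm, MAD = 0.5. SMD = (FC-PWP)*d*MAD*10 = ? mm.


SMD = (FC - PWP) * d * MAD * 10
SMD = (0.26 - 0.2) * 90 * 0.5 * 10
SMD = 0.0600 * 90 * 0.5 * 10

27.0000 mm


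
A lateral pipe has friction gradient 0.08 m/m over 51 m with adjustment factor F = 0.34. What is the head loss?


hf = J * L * F = 0.08 * 51 * 0.34 = 1.3872 m

1.3872 m


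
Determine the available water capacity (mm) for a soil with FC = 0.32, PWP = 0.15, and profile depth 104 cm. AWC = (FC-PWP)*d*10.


AWC = (FC - PWP) * d * 10
AWC = (0.32 - 0.15) * 104 * 10
AWC = 0.1700 * 104 * 10

176.8000 mm


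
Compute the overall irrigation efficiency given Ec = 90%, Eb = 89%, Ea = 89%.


Ec = 0.9, Eb = 0.89, Ea = 0.89
E = 0.9 * 0.89 * 0.89 * 100 = 71.2890%

71.2890 %


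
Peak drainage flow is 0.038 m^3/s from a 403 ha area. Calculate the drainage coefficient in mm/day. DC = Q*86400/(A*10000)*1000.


DC = Q * 86400 / (A * 10000) * 1000
DC = 0.038 * 86400 / (403 * 10000) * 1000
DC = 3283200.0000 / 4030000

0.8147 mm/day


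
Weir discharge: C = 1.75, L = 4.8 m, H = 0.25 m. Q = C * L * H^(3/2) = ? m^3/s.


Q = C * L * H^(3/2) = 1.75 * 4.8 * 0.25^1.5 = 1.75 * 4.8 * 0.125000

1.0500 m^3/s


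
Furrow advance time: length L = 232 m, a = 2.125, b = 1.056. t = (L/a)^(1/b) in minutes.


t = (L/a)^(1/b)
t = (232/2.125)^(1/1.056)
t = 109.176471^(1/1.056)

85.1229 min


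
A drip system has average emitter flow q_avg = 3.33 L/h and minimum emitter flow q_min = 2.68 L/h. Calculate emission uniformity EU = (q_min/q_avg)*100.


EU = (q_min/q_avg)*100 = (2.68/3.33)*100 = 80.4805%

80.4805 %


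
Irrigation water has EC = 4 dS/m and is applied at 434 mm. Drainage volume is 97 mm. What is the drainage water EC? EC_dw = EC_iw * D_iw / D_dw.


EC_dw = EC_iw * D_iw / D_dw
EC_dw = 4 * 434 / 97
EC_dw = 1736 / 97

17.8969 dS/m


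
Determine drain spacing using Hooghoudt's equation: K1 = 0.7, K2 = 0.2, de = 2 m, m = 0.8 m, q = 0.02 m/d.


S^2 = 8*K2*de*m/q + 4*K1*m^2/q
S^2 = 8*0.2*2*0.8/0.02 + 4*0.7*0.8^2/0.02
S = sqrt(217.6000)

14.7513 m


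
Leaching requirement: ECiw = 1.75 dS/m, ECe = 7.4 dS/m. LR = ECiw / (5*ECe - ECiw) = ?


LR = ECiw / (5*ECe - ECiw)
LR = 1.75 / (5*7.4 - 1.75)
LR = 1.75 / 35.2500

0.0496


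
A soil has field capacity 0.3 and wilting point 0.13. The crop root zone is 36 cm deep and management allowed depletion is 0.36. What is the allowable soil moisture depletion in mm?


SMD = (FC - PWP) * d * MAD * 10
SMD = (0.3 - 0.13) * 36 * 0.36 * 10
SMD = 0.1700 * 36 * 0.36 * 10

22.0320 mm


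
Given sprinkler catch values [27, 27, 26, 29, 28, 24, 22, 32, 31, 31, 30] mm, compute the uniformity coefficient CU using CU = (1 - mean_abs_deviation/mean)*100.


mean = 27.909091 mm
MAD = 2.462810 mm
CU = (1 - 2.462810/27.909091)*100

91.1756 %


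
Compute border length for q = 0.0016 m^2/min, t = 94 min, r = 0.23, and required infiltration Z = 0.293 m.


L = q*t/((1+r)*Z)
L = 0.0016*94/((1+0.23)*0.293)
L = 0.1504/0.36039

0.4173 m


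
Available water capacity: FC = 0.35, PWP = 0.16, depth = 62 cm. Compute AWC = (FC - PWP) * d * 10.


AWC = (FC - PWP) * d * 10
AWC = (0.35 - 0.16) * 62 * 10
AWC = 0.1900 * 62 * 10

117.8000 mm


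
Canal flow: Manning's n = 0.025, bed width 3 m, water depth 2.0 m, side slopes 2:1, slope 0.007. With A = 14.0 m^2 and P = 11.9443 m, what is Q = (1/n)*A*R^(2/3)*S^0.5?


R = A/P = 14.0/11.9443 = 1.172107
Q = (1/0.025) * 14.0 * 1.172107^(2/3) * 0.007^0.5

52.0853 m^3/s


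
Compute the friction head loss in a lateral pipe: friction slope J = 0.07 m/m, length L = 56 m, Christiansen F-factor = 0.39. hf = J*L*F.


hf = J * L * F = 0.07 * 56 * 0.39 = 1.5288 m

1.5288 m


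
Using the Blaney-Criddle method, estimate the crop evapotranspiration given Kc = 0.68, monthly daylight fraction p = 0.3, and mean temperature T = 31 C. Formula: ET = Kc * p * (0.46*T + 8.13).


ET = Kc * p * (0.46*T + 8.13)
ET = 0.68 * 0.3 * (0.46*31 + 8.13)
ET = 0.68 * 0.3 * 22.3900

4.5676 mm/day


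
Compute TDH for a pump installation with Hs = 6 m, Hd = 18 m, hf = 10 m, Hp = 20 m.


TDH = Hs + Hd + hf + Hp = 6 + 18 + 10 + 20 = 54

54 m


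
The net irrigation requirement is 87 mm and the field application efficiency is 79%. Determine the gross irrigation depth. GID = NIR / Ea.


Ea = 79% = 0.79
GID = NIR / Ea = 87 / 0.79 = 110.1266 mm

110.1266 mm


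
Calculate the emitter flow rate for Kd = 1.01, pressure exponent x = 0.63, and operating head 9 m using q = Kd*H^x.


q = Kd * H^x = 1.01 * 9^0.63 = 1.01 * 3.991837

4.0318 L/h


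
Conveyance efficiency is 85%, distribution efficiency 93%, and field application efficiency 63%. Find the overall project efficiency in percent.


Ec = 0.85, Eb = 0.93, Ea = 0.63
E = 0.85 * 0.93 * 0.63 * 100 = 49.8015%

49.8015 %


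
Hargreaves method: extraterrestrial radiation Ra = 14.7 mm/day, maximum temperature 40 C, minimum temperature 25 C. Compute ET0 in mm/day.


Tmean = (Tmax + Tmin)/2 = (40 + 25)/2 = 32.5
ET0 = 0.0023 * 14.7 * (32.5 + 17.8) * sqrt(40 - 25)
ET0 = 0.0023 * 14.7 * 50.3 * 3.872983

6.5866 mm/day


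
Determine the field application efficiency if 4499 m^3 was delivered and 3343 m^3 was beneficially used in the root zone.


Ea = V_root / V_field * 100 = 3343 / 4499 * 100 = 74.3054%

74.3054 %


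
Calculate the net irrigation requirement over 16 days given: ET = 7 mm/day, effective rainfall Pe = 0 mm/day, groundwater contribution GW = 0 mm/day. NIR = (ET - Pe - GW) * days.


Daily deficit = ET - Pe - GW = 7 - 0 - 0 = 7 mm/day
NIR = 7 * 16 = 112 mm

112.0000 mm


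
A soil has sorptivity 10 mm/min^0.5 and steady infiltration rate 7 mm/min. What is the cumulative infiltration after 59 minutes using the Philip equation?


F = S*sqrt(t) + A*t
F = 10*sqrt(59) + 7*59
F = 10*7.681146 + 413

489.8115 mm


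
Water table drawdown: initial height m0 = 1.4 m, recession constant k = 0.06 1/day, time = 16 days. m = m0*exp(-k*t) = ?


m = m0 * exp(-k*t)
m = 1.4 * exp(-0.06 * 16)
m = 1.4 * exp(-0.9600)

0.5361 m


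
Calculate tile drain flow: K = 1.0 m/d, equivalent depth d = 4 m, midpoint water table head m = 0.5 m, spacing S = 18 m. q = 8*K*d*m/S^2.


q = 8*K*d*m/S^2
q = 8*1.0*4*0.5/18^2
q = 16.0000 / 324

0.0494 m/d


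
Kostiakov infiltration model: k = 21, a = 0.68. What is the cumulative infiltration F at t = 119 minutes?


F = k * t^a = 21 * 119^0.68
F = 21 * 25.785285

541.4910 mm


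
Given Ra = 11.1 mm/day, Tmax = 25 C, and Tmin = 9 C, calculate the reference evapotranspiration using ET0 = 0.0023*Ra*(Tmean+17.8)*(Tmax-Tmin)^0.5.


Tmean = (Tmax + Tmin)/2 = (25 + 9)/2 = 17.0
ET0 = 0.0023 * 11.1 * (17.0 + 17.8) * sqrt(25 - 9)
ET0 = 0.0023 * 11.1 * 34.8 * 4.000000

3.5538 mm/day


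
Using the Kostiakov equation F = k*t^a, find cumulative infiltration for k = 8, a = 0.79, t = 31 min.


F = k * t^a = 8 * 31^0.79
F = 8 * 15.072168

120.5773 mm


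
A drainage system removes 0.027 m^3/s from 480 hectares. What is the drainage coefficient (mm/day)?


DC = Q * 86400 / (A * 10000) * 1000
DC = 0.027 * 86400 / (480 * 10000) * 1000
DC = 2332800.0000 / 4800000

0.4860 mm/day


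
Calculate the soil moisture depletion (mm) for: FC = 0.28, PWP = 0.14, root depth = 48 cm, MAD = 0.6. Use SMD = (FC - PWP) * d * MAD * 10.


SMD = (FC - PWP) * d * MAD * 10
SMD = (0.28 - 0.14) * 48 * 0.6 * 10
SMD = 0.1400 * 48 * 0.6 * 10

40.3200 mm


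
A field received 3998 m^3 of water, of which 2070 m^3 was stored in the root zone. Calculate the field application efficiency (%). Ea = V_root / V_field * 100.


Ea = V_root / V_field * 100 = 2070 / 3998 * 100 = 51.7759%

51.7759 %


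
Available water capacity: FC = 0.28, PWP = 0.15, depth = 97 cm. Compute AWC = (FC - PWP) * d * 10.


AWC = (FC - PWP) * d * 10
AWC = (0.28 - 0.15) * 97 * 10
AWC = 0.1300 * 97 * 10

126.1000 mm


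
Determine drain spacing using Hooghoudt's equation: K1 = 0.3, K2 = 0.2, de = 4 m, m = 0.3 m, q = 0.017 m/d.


S^2 = 8*K2*de*m/q + 4*K1*m^2/q
S^2 = 8*0.2*4*0.3/0.017 + 4*0.3*0.3^2/0.017
S = sqrt(119.2941)

10.9222 m


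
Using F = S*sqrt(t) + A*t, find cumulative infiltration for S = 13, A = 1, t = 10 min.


F = S*sqrt(t) + A*t
F = 13*sqrt(10) + 1*10
F = 13*3.162278 + 10

51.1096 mm


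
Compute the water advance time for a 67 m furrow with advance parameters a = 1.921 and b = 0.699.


t = (L/a)^(1/b)
t = (67/1.921)^(1/0.699)
t = 34.877668^(1/0.699)

160.9874 min


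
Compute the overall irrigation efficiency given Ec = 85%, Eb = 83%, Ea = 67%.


Ec = 0.85, Eb = 0.83, Ea = 0.67
E = 0.85 * 0.83 * 0.67 * 100 = 47.2685%

47.2685 %


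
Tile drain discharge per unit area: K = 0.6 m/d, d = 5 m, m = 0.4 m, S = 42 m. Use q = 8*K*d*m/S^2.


q = 8*K*d*m/S^2
q = 8*0.6*5*0.4/42^2
q = 9.6000 / 1764

0.0054 m/d


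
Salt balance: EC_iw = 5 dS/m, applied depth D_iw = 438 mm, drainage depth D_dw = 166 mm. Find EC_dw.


EC_dw = EC_iw * D_iw / D_dw
EC_dw = 5 * 438 / 166
EC_dw = 2190 / 166

13.1928 dS/m


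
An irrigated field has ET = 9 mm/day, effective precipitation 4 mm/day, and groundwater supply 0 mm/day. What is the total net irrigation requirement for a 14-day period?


Daily deficit = ET - Pe - GW = 9 - 4 - 0 = 5 mm/day
NIR = 5 * 14 = 70 mm

70.0000 mm


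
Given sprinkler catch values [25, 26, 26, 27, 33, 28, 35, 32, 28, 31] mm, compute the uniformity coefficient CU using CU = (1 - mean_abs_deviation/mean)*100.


mean = 29.100000 mm
MAD = 2.920000 mm
CU = (1 - 2.920000/29.100000)*100

89.9656 %


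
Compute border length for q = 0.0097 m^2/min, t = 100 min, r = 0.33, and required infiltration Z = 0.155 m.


L = q*t/((1+r)*Z)
L = 0.0097*100/((1+0.33)*0.155)
L = 0.97/0.20615

4.7053 m


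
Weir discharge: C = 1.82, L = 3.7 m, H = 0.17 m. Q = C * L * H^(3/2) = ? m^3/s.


Q = C * L * H^(3/2) = 1.82 * 3.7 * 0.17^1.5 = 1.82 * 3.7 * 0.070093

0.4720 m^3/s


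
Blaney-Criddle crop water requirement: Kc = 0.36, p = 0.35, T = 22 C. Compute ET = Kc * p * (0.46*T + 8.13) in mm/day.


ET = Kc * p * (0.46*T + 8.13)
ET = 0.36 * 0.35 * (0.46*22 + 8.13)
ET = 0.36 * 0.35 * 18.2500

2.2995 mm/day


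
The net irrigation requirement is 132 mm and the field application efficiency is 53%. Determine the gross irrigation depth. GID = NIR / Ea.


Ea = 53% = 0.53
GID = NIR / Ea = 132 / 0.53 = 249.0566 mm

249.0566 mm


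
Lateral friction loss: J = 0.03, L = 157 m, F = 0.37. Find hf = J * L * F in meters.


hf = J * L * F = 0.03 * 157 * 0.37 = 1.7427 m

1.7427 m


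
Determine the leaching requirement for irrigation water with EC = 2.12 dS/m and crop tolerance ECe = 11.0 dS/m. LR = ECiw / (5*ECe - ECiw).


LR = ECiw / (5*ECe - ECiw)
LR = 2.12 / (5*11.0 - 2.12)
LR = 2.12 / 52.8800

0.0401


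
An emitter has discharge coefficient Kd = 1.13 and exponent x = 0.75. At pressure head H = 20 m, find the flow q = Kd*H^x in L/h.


q = Kd * H^x = 1.13 * 20^0.75 = 1.13 * 9.457416

10.6869 L/h


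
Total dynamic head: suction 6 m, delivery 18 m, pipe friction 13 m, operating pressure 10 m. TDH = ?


TDH = Hs + Hd + hf + Hp = 6 + 18 + 13 + 10 = 47

47 m


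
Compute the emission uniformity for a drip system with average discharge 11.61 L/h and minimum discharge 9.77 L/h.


EU = (q_min/q_avg)*100 = (9.77/11.61)*100 = 84.1516%

84.1516 %


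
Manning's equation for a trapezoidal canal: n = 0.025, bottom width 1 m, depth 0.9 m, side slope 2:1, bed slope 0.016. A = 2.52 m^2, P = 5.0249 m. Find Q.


R = A/P = 2.52/5.0249 = 0.501503
Q = (1/0.025) * 2.52 * 0.501503^(2/3) * 0.016^0.5

8.0483 m^3/s


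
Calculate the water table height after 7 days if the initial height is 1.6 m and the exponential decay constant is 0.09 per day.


m = m0 * exp(-k*t)
m = 1.6 * exp(-0.09 * 7)
m = 1.6 * exp(-0.6300)

0.8521 m


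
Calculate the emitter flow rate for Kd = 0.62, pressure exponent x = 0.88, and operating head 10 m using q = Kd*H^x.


q = Kd * H^x = 0.62 * 10^0.88 = 0.62 * 7.585776

4.7032 L/h


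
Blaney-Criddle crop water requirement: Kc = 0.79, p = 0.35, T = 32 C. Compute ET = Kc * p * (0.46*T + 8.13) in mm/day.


ET = Kc * p * (0.46*T + 8.13)
ET = 0.79 * 0.35 * (0.46*32 + 8.13)
ET = 0.79 * 0.35 * 22.8500

6.3180 mm/day


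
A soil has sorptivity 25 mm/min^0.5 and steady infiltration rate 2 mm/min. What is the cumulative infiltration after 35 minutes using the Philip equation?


F = S*sqrt(t) + A*t
F = 25*sqrt(35) + 2*35
F = 25*5.916080 + 70

217.9020 mm


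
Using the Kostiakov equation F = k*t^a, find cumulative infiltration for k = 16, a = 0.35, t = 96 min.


F = k * t^a = 16 * 96^0.35
F = 16 * 4.940773

79.0524 mm


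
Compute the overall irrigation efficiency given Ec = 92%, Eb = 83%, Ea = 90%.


Ec = 0.92, Eb = 0.83, Ea = 0.9
E = 0.92 * 0.83 * 0.9 * 100 = 68.7240%

68.7240 %


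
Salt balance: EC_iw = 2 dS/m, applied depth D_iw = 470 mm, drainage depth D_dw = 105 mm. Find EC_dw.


EC_dw = EC_iw * D_iw / D_dw
EC_dw = 2 * 470 / 105
EC_dw = 940 / 105

8.9524 dS/m


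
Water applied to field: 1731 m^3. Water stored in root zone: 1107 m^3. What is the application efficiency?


Ea = V_root / V_field * 100 = 1107 / 1731 * 100 = 63.9515%

63.9515 %


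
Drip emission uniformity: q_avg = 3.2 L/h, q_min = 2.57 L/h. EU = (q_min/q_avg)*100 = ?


EU = (q_min/q_avg)*100 = (2.57/3.2)*100 = 80.3125%

80.3125 %


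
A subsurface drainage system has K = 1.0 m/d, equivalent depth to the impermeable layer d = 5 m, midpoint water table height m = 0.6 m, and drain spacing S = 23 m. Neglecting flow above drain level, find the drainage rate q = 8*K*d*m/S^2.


q = 8*K*d*m/S^2
q = 8*1.0*5*0.6/23^2
q = 24.0000 / 529

0.0454 m/d


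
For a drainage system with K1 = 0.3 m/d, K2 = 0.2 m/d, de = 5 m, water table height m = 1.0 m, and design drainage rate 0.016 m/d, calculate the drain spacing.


S^2 = 8*K2*de*m/q + 4*K1*m^2/q
S^2 = 8*0.2*5*1.0/0.016 + 4*0.3*1.0^2/0.016
S = sqrt(575.0000)

23.9792 m


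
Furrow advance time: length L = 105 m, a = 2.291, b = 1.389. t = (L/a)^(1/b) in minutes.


t = (L/a)^(1/b)
t = (105/2.291)^(1/1.389)
t = 45.831515^(1/1.389)

15.7016 min


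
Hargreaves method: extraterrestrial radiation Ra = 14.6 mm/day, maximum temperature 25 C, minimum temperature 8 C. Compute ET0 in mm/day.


Tmean = (Tmax + Tmin)/2 = (25 + 8)/2 = 16.5
ET0 = 0.0023 * 14.6 * (16.5 + 17.8) * sqrt(25 - 8)
ET0 = 0.0023 * 14.6 * 34.3 * 4.123106

4.7490 mm/day


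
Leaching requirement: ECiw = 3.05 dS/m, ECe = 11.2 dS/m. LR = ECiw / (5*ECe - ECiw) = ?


LR = ECiw / (5*ECe - ECiw)
LR = 3.05 / (5*11.2 - 3.05)
LR = 3.05 / 52.9500

0.0576


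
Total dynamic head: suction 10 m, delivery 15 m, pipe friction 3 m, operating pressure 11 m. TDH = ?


TDH = Hs + Hd + hf + Hp = 10 + 15 + 3 + 11 = 39

39 m


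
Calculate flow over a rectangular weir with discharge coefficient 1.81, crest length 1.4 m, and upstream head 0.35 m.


Q = C * L * H^(3/2) = 1.81 * 1.4 * 0.35^1.5 = 1.81 * 1.4 * 0.207063

0.5247 m^3/s


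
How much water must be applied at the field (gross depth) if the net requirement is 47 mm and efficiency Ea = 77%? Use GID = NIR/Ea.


Ea = 77% = 0.77
GID = NIR / Ea = 47 / 0.77 = 61.0390 mm

61.0390 mm


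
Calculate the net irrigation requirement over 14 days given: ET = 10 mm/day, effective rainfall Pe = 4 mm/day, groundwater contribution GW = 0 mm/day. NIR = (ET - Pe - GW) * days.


Daily deficit = ET - Pe - GW = 10 - 4 - 0 = 6 mm/day
NIR = 6 * 14 = 84 mm

84.0000 mm


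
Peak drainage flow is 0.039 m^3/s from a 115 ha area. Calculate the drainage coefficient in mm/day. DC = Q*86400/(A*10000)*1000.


DC = Q * 86400 / (A * 10000) * 1000
DC = 0.039 * 86400 / (115 * 10000) * 1000
DC = 3369600.0000 / 1150000

2.9301 mm/day


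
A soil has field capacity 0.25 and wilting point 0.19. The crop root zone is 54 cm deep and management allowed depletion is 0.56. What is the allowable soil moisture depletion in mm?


SMD = (FC - PWP) * d * MAD * 10
SMD = (0.25 - 0.19) * 54 * 0.56 * 10
SMD = 0.0600 * 54 * 0.56 * 10

18.1440 mm


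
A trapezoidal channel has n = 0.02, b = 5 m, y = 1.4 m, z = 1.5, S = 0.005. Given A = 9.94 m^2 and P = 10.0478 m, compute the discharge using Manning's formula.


R = A/P = 9.94/10.0478 = 0.989271
Q = (1/0.02) * 9.94 * 0.989271^(2/3) * 0.005^0.5

34.8914 m^3/s


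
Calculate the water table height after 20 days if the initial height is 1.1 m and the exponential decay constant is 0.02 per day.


m = m0 * exp(-k*t)
m = 1.1 * exp(-0.02 * 20)
m = 1.1 * exp(-0.4000)

0.7374 m


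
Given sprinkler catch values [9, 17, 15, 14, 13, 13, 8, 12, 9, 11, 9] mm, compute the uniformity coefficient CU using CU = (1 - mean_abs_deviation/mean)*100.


mean = 11.818182 mm
MAD = 2.380165 mm
CU = (1 - 2.380165/11.818182)*100

79.8601 %


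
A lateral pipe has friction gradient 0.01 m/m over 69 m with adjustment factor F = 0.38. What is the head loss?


hf = J * L * F = 0.01 * 69 * 0.38 = 0.2622 m

0.2622 m


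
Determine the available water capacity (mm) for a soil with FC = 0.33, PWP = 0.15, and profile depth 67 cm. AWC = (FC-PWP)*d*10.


AWC = (FC - PWP) * d * 10
AWC = (0.33 - 0.15) * 67 * 10
AWC = 0.1800 * 67 * 10

120.6000 mm


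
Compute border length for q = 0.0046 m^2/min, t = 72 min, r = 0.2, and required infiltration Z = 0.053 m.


L = q*t/((1+r)*Z)
L = 0.0046*72/((1+0.2)*0.053)
L = 0.3312/0.0636

5.2075 m


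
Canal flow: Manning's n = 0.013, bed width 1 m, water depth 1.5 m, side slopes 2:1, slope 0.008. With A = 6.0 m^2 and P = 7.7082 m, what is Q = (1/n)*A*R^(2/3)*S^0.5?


R = A/P = 6.0/7.7082 = 0.778392
Q = (1/0.013) * 6.0 * 0.778392^(2/3) * 0.008^0.5

34.9316 m^3/s


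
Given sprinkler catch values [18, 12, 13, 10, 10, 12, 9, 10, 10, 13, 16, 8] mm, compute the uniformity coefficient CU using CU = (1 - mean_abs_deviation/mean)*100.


mean = 11.750000 mm
MAD = 2.250000 mm
CU = (1 - 2.250000/11.750000)*100

80.8511 %


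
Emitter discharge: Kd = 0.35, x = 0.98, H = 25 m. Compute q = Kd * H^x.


q = Kd * H^x = 0.35 * 25^0.98 = 0.35 * 23.441274

8.2044 L/h


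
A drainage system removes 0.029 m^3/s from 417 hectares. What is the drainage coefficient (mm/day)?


DC = Q * 86400 / (A * 10000) * 1000
DC = 0.029 * 86400 / (417 * 10000) * 1000
DC = 2505600.0000 / 4170000

0.6009 mm/day


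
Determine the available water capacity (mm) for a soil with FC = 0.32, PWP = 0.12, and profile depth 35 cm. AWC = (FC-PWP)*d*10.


AWC = (FC - PWP) * d * 10
AWC = (0.32 - 0.12) * 35 * 10
AWC = 0.2000 * 35 * 10

70.0000 mm


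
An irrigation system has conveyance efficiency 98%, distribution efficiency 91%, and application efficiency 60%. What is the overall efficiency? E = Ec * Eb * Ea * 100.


Ec = 0.98, Eb = 0.91, Ea = 0.6
E = 0.98 * 0.91 * 0.6 * 100 = 53.5080%

53.5080 %


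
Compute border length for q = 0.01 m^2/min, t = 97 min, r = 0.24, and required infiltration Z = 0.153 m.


L = q*t/((1+r)*Z)
L = 0.01*97/((1+0.24)*0.153)
L = 0.97/0.18972

5.1128 m


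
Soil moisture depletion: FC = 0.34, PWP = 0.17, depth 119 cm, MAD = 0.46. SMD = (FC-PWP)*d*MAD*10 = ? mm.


SMD = (FC - PWP) * d * MAD * 10
SMD = (0.34 - 0.17) * 119 * 0.46 * 10
SMD = 0.1700 * 119 * 0.46 * 10

93.0580 mm


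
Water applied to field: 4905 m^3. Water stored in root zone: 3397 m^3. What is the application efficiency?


Ea = V_root / V_field * 100 = 3397 / 4905 * 100 = 69.2559%

69.2559 %


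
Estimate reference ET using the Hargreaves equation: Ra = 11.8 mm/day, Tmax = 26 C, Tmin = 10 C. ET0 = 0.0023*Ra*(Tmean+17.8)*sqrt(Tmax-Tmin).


Tmean = (Tmax + Tmin)/2 = (26 + 10)/2 = 18.0
ET0 = 0.0023 * 11.8 * (18.0 + 17.8) * sqrt(26 - 10)
ET0 = 0.0023 * 11.8 * 35.8 * 4.000000

3.8864 mm/day


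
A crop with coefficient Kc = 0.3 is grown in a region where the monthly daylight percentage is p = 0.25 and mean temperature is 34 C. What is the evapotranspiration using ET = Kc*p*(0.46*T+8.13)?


ET = Kc * p * (0.46*T + 8.13)
ET = 0.3 * 0.25 * (0.46*34 + 8.13)
ET = 0.3 * 0.25 * 23.7700

1.7828 mm/day


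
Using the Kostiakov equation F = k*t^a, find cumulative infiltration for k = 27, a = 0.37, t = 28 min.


F = k * t^a = 27 * 28^0.37
F = 27 * 3.431219

92.6429 mm


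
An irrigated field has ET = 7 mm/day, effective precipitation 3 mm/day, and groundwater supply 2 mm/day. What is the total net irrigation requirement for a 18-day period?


Daily deficit = ET - Pe - GW = 7 - 3 - 2 = 2 mm/day
NIR = 2 * 18 = 36 mm

36.0000 mm


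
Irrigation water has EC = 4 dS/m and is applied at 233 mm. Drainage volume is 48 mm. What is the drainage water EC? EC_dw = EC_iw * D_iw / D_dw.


EC_dw = EC_iw * D_iw / D_dw
EC_dw = 4 * 233 / 48
EC_dw = 932 / 48

19.4167 dS/m


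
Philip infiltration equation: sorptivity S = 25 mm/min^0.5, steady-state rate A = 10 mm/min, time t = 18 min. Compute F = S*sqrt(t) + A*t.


F = S*sqrt(t) + A*t
F = 25*sqrt(18) + 10*18
F = 25*4.242641 + 180

286.0660 mm


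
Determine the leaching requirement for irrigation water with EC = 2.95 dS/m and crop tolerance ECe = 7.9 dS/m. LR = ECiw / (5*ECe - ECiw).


LR = ECiw / (5*ECe - ECiw)
LR = 2.95 / (5*7.9 - 2.95)
LR = 2.95 / 36.5500

0.0807


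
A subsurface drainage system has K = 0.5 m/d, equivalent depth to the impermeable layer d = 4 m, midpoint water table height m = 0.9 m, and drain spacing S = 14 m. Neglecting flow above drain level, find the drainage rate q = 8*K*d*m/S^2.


q = 8*K*d*m/S^2
q = 8*0.5*4*0.9/14^2
q = 14.4000 / 196

0.0735 m/d


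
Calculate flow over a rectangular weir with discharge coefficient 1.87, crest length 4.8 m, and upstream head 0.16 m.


Q = C * L * H^(3/2) = 1.87 * 4.8 * 0.16^1.5 = 1.87 * 4.8 * 0.064000

0.5745 m^3/s


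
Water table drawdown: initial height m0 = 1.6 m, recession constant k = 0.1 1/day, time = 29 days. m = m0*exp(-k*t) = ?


m = m0 * exp(-k*t)
m = 1.6 * exp(-0.1 * 29)
m = 1.6 * exp(-2.9000)

0.0880 m


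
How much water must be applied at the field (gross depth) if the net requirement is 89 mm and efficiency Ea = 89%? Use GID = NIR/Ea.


Ea = 89% = 0.89
GID = NIR / Ea = 89 / 0.89 = 100.0000 mm

100.0000 mm


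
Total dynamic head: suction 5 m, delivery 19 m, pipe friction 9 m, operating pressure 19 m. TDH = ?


TDH = Hs + Hd + hf + Hp = 5 + 19 + 9 + 19 = 52

52 m


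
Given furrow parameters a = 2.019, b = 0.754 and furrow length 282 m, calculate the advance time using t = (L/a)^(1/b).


t = (L/a)^(1/b)
t = (282/2.019)^(1/0.754)
t = 139.673105^(1/0.754)

699.8052 min


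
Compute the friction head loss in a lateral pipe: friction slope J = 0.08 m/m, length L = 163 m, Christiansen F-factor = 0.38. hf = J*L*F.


hf = J * L * F = 0.08 * 163 * 0.38 = 4.9552 m

4.9552 m


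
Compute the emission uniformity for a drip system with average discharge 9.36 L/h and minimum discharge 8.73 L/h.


EU = (q_min/q_avg)*100 = (8.73/9.36)*100 = 93.2692%

93.2692 %


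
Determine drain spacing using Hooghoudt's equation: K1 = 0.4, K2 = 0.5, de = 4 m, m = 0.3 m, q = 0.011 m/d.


S^2 = 8*K2*de*m/q + 4*K1*m^2/q
S^2 = 8*0.5*4*0.3/0.011 + 4*0.4*0.3^2/0.011
S = sqrt(449.4545)

21.2003 m


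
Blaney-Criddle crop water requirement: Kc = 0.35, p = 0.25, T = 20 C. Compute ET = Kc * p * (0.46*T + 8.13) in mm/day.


ET = Kc * p * (0.46*T + 8.13)
ET = 0.35 * 0.25 * (0.46*20 + 8.13)
ET = 0.35 * 0.25 * 17.3300

1.5164 mm/day


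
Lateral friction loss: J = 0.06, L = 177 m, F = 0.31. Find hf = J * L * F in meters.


hf = J * L * F = 0.06 * 177 * 0.31 = 3.2922 m

3.2922 m


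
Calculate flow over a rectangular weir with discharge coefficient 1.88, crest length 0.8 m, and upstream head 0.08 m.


Q = C * L * H^(3/2) = 1.88 * 0.8 * 0.08^1.5 = 1.88 * 0.8 * 0.022627

0.0340 m^3/s


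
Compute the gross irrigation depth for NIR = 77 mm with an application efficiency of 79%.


Ea = 79% = 0.79
GID = NIR / Ea = 77 / 0.79 = 97.4684 mm

97.4684 mm


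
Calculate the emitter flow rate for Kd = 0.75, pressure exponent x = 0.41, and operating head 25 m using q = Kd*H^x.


q = Kd * H^x = 0.75 * 25^0.41 = 0.75 * 3.742445

2.8068 L/h


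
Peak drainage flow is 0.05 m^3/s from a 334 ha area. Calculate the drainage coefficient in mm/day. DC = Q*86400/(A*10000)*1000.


DC = Q * 86400 / (A * 10000) * 1000
DC = 0.05 * 86400 / (334 * 10000) * 1000
DC = 4320000.0000 / 3340000

1.2934 mm/day


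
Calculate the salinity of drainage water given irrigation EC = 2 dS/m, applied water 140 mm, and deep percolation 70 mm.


EC_dw = EC_iw * D_iw / D_dw
EC_dw = 2 * 140 / 70
EC_dw = 280 / 70

4.0000 dS/m


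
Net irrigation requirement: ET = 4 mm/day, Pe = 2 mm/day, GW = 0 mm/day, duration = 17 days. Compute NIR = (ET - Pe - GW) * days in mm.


Daily deficit = ET - Pe - GW = 4 - 2 - 0 = 2 mm/day
NIR = 2 * 17 = 34 mm

34.0000 mm


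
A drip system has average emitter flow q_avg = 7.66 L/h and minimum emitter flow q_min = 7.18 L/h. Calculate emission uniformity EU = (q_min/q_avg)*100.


EU = (q_min/q_avg)*100 = (7.18/7.66)*100 = 93.7337%

93.7337 %


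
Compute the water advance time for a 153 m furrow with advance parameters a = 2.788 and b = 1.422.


t = (L/a)^(1/b)
t = (153/2.788)^(1/1.422)
t = 54.878049^(1/1.422)

16.7188 min


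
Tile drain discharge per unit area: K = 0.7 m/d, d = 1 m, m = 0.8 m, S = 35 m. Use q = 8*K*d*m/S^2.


q = 8*K*d*m/S^2
q = 8*0.7*1*0.8/35^2
q = 4.4800 / 1225

0.0037 m/d


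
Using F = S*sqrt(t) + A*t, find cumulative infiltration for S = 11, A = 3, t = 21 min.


F = S*sqrt(t) + A*t
F = 11*sqrt(21) + 3*21
F = 11*4.582576 + 63

113.4083 mm


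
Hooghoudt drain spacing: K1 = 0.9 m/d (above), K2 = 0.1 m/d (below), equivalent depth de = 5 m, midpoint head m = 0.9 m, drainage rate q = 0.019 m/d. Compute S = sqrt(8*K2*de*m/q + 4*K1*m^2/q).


S^2 = 8*K2*de*m/q + 4*K1*m^2/q
S^2 = 8*0.1*5*0.9/0.019 + 4*0.9*0.9^2/0.019
S = sqrt(342.9474)

18.5188 m


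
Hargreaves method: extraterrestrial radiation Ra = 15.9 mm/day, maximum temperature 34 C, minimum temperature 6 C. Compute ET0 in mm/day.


Tmean = (Tmax + Tmin)/2 = (34 + 6)/2 = 20.0
ET0 = 0.0023 * 15.9 * (20.0 + 17.8) * sqrt(34 - 6)
ET0 = 0.0023 * 15.9 * 37.8 * 5.291503

7.3147 mm/day


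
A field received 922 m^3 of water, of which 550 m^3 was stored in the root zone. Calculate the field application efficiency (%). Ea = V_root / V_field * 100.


Ea = V_root / V_field * 100 = 550 / 922 * 100 = 59.6529%

59.6529 %


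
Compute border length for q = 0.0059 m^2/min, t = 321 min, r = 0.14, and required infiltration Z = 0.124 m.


L = q*t/((1+r)*Z)
L = 0.0059*321/((1+0.14)*0.124)
L = 1.8939/0.14136

13.3977 m


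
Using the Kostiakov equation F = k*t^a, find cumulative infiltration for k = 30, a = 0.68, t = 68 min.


F = k * t^a = 30 * 68^0.68
F = 30 * 17.624064

528.7219 mm


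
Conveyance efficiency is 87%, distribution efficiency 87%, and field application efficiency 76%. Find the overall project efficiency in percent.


Ec = 0.87, Eb = 0.87, Ea = 0.76
E = 0.87 * 0.87 * 0.76 * 100 = 57.5244%

57.5244 %


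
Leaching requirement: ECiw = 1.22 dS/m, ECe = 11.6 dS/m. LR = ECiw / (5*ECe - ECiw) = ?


LR = ECiw / (5*ECe - ECiw)
LR = 1.22 / (5*11.6 - 1.22)
LR = 1.22 / 56.7800

0.0215


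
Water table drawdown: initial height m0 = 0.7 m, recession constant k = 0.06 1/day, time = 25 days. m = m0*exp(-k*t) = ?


m = m0 * exp(-k*t)
m = 0.7 * exp(-0.06 * 25)
m = 0.7 * exp(-1.5000)

0.1562 m


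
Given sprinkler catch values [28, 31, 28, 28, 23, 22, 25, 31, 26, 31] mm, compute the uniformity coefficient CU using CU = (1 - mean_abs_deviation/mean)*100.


mean = 27.300000 mm
MAD = 2.640000 mm
CU = (1 - 2.640000/27.300000)*100

90.3297 %


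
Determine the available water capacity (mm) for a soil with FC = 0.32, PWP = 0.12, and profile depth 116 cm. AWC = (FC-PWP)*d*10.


AWC = (FC - PWP) * d * 10
AWC = (0.32 - 0.12) * 116 * 10
AWC = 0.2000 * 116 * 10

232.0000 mm


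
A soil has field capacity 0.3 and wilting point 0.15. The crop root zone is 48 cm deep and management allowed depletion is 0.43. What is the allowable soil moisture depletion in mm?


SMD = (FC - PWP) * d * MAD * 10
SMD = (0.3 - 0.15) * 48 * 0.43 * 10
SMD = 0.1500 * 48 * 0.43 * 10

30.9600 mm


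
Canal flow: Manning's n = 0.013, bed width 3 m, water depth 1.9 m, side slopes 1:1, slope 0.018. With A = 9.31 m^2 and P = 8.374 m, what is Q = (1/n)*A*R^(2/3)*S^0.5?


R = A/P = 9.31/8.374 = 1.111775
Q = (1/0.013) * 9.31 * 1.111775^(2/3) * 0.018^0.5

103.1147 m^3/s


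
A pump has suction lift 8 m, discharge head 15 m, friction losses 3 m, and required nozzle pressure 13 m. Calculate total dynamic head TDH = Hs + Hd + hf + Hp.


TDH = Hs + Hd + hf + Hp = 8 + 15 + 3 + 13 = 39

39 m


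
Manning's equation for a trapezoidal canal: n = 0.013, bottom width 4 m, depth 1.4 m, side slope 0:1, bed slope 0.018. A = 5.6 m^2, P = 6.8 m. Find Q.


R = A/P = 5.6/6.8 = 0.823529
Q = (1/0.013) * 5.6 * 0.823529^(2/3) * 0.018^0.5

50.7770 m^3/s


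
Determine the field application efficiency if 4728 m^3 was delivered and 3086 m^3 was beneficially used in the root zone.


Ea = V_root / V_field * 100 = 3086 / 4728 * 100 = 65.2707%

65.2707 %


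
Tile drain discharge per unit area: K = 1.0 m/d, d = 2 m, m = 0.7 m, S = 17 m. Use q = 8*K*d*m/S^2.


q = 8*K*d*m/S^2
q = 8*1.0*2*0.7/17^2
q = 11.2000 / 289

0.0388 m/d


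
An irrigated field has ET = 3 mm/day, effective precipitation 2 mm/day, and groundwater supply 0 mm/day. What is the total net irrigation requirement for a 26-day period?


Daily deficit = ET - Pe - GW = 3 - 2 - 0 = 1 mm/day
NIR = 1 * 26 = 26 mm

26.0000 mm


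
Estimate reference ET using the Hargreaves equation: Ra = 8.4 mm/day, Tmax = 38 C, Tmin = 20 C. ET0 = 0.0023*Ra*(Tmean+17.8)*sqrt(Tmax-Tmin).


Tmean = (Tmax + Tmin)/2 = (38 + 20)/2 = 29.0
ET0 = 0.0023 * 8.4 * (29.0 + 17.8) * sqrt(38 - 20)
ET0 = 0.0023 * 8.4 * 46.8 * 4.242641

3.8361 mm/day


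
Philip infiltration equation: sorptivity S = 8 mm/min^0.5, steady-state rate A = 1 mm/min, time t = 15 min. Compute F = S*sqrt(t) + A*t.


F = S*sqrt(t) + A*t
F = 8*sqrt(15) + 1*15
F = 8*3.872983 + 15

45.9839 mm


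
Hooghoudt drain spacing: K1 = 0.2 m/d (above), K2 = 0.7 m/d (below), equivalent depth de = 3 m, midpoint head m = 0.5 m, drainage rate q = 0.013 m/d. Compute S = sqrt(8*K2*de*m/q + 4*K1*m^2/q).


S^2 = 8*K2*de*m/q + 4*K1*m^2/q
S^2 = 8*0.7*3*0.5/0.013 + 4*0.2*0.5^2/0.013
S = sqrt(661.5385)

25.7204 m


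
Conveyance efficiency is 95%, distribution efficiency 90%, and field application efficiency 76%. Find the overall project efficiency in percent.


Ec = 0.95, Eb = 0.9, Ea = 0.76
E = 0.95 * 0.9 * 0.76 * 100 = 64.9800%

64.9800 %


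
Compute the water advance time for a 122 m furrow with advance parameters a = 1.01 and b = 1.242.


t = (L/a)^(1/b)
t = (122/1.01)^(1/1.242)
t = 120.792079^(1/1.242)

47.4635 min


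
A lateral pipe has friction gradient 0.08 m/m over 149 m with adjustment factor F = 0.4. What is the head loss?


hf = J * L * F = 0.08 * 149 * 0.4 = 4.7680 m

4.7680 m


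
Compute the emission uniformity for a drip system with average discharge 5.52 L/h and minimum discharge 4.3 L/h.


EU = (q_min/q_avg)*100 = (4.3/5.52)*100 = 77.8986%

77.8986 %


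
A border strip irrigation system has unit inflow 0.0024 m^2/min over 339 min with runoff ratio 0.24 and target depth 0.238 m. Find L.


L = q*t/((1+r)*Z)
L = 0.0024*339/((1+0.24)*0.238)
L = 0.8136/0.29512

2.7568 m


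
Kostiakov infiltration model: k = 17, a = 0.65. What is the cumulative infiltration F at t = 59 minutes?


F = k * t^a = 17 * 59^0.65
F = 17 * 14.159692

240.7148 mm


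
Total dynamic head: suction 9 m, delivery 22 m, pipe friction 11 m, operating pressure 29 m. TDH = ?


TDH = Hs + Hd + hf + Hp = 9 + 22 + 11 + 29 = 71

71 m


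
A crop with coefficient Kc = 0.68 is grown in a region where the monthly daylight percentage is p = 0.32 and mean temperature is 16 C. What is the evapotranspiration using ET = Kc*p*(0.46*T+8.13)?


ET = Kc * p * (0.46*T + 8.13)
ET = 0.68 * 0.32 * (0.46*16 + 8.13)
ET = 0.68 * 0.32 * 15.4900

3.3706 mm/day


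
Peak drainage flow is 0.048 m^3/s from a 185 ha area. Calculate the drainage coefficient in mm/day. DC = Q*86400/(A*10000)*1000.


DC = Q * 86400 / (A * 10000) * 1000
DC = 0.048 * 86400 / (185 * 10000) * 1000
DC = 4147200.0000 / 1850000

2.2417 mm/day


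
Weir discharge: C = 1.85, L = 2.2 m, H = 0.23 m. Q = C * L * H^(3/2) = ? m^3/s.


Q = C * L * H^(3/2) = 1.85 * 2.2 * 0.23^1.5 = 1.85 * 2.2 * 0.110304

0.4489 m^3/s


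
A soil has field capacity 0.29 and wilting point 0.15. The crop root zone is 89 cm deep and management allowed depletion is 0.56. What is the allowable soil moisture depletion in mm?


SMD = (FC - PWP) * d * MAD * 10
SMD = (0.29 - 0.15) * 89 * 0.56 * 10
SMD = 0.1400 * 89 * 0.56 * 10

69.7760 mm


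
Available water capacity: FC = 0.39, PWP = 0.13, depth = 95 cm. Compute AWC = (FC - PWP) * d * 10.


AWC = (FC - PWP) * d * 10
AWC = (0.39 - 0.13) * 95 * 10
AWC = 0.2600 * 95 * 10

247.0000 mm


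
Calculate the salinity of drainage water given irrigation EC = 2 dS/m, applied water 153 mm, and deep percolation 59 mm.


EC_dw = EC_iw * D_iw / D_dw
EC_dw = 2 * 153 / 59
EC_dw = 306 / 59

5.1864 dS/m


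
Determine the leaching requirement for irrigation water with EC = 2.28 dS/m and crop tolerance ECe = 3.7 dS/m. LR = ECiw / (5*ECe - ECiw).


LR = ECiw / (5*ECe - ECiw)
LR = 2.28 / (5*3.7 - 2.28)
LR = 2.28 / 16.2200

0.1406


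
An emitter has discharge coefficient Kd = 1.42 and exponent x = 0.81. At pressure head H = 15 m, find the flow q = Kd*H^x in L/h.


q = Kd * H^x = 1.42 * 15^0.81 = 1.42 * 8.966726

12.7328 L/h


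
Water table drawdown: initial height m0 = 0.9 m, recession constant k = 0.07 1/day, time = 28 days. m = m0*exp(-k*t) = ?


m = m0 * exp(-k*t)
m = 0.9 * exp(-0.07 * 28)
m = 0.9 * exp(-1.9600)

0.1268 m


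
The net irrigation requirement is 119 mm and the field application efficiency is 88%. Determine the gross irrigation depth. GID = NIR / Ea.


Ea = 88% = 0.88
GID = NIR / Ea = 119 / 0.88 = 135.2273 mm

135.2273 mm


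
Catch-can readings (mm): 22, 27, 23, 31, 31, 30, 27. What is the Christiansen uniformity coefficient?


mean = 27.285714 mm
MAD = 2.897959 mm
CU = (1 - 2.897959/27.285714)*100

89.3792 %


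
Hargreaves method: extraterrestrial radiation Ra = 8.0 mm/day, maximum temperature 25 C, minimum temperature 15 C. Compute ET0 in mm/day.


Tmean = (Tmax + Tmin)/2 = (25 + 15)/2 = 20.0
ET0 = 0.0023 * 8.0 * (20.0 + 17.8) * sqrt(25 - 15)
ET0 = 0.0023 * 8.0 * 37.8 * 3.162278

2.1994 mm/day


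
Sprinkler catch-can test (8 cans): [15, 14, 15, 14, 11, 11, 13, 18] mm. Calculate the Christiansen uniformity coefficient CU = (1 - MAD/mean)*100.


mean = 13.875000 mm
MAD = 1.656250 mm
CU = (1 - 1.656250/13.875000)*100

88.0631 %


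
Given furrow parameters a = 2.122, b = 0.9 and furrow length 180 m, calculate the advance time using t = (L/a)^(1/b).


t = (L/a)^(1/b)
t = (180/2.122)^(1/0.9)
t = 84.825636^(1/0.9)

138.9338 min


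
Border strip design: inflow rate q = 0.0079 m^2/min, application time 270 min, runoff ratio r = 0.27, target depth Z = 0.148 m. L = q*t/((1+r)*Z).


L = q*t/((1+r)*Z)
L = 0.0079*270/((1+0.27)*0.148)
L = 2.133/0.18796

11.3482 m


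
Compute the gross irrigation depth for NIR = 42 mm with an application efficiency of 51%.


Ea = 51% = 0.51
GID = NIR / Ea = 42 / 0.51 = 82.3529 mm

82.3529 mm


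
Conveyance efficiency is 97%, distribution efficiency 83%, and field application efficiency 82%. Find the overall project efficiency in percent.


Ec = 0.97, Eb = 0.83, Ea = 0.82
E = 0.97 * 0.83 * 0.82 * 100 = 66.0182%

66.0182 %


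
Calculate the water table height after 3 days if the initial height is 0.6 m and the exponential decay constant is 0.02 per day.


m = m0 * exp(-k*t)
m = 0.6 * exp(-0.02 * 3)
m = 0.6 * exp(-0.0600)

0.5651 m


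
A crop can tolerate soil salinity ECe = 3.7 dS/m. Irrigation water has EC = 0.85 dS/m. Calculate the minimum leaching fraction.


LR = ECiw / (5*ECe - ECiw)
LR = 0.85 / (5*3.7 - 0.85)
LR = 0.85 / 17.6500

0.0482


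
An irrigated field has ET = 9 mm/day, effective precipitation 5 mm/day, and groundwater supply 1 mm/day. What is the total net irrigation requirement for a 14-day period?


Daily deficit = ET - Pe - GW = 9 - 5 - 1 = 3 mm/day
NIR = 3 * 14 = 42 mm

42.0000 mm


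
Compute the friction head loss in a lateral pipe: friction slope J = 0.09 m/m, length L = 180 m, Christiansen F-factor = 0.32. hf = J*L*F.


hf = J * L * F = 0.09 * 180 * 0.32 = 5.1840 m

5.1840 m


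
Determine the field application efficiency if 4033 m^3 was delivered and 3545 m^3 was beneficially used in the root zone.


Ea = V_root / V_field * 100 = 3545 / 4033 * 100 = 87.8998%

87.8998 %


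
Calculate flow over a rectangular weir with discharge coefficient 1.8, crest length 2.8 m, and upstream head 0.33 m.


Q = C * L * H^(3/2) = 1.8 * 2.8 * 0.33^1.5 = 1.8 * 2.8 * 0.189571

0.9554 m^3/s


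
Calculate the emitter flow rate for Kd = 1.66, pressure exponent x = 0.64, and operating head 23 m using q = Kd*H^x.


q = Kd * H^x = 1.66 * 23^0.64 = 1.66 * 7.438850

12.3485 L/h


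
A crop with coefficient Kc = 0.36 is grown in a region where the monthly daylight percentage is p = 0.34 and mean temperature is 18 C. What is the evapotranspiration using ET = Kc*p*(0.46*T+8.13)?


ET = Kc * p * (0.46*T + 8.13)
ET = 0.36 * 0.34 * (0.46*18 + 8.13)
ET = 0.36 * 0.34 * 16.4100

2.0086 mm/day


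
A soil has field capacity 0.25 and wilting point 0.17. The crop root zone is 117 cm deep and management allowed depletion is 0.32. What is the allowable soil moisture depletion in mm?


SMD = (FC - PWP) * d * MAD * 10
SMD = (0.25 - 0.17) * 117 * 0.32 * 10
SMD = 0.0800 * 117 * 0.32 * 10

29.9520 mm


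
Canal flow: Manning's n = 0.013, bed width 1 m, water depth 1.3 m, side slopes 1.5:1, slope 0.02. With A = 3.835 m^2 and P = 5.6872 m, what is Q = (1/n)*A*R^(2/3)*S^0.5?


R = A/P = 3.835/5.6872 = 0.674321
Q = (1/0.013) * 3.835 * 0.674321^(2/3) * 0.02^0.5

32.0810 m^3/s
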